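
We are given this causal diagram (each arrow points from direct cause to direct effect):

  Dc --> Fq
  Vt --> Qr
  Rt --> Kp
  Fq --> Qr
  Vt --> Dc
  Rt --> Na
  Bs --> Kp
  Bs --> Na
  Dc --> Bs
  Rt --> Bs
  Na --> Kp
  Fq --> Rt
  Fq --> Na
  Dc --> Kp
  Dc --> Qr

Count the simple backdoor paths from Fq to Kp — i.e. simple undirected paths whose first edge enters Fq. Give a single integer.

6

A backdoor path from Fq to Kp is any simple undirected path whose first edge points into Fq (i.e. leaves Fq via a parent).
Parents of Fq: {Dc}.
Enumerating:
  P1: Fq <- Dc -> Bs <- Rt -> Na -> Kp
  P2: Fq <- Dc -> Bs <- Rt -> Kp
  P3: Fq <- Dc -> Bs -> Na <- Rt -> Kp
  P4: Fq <- Dc -> Bs -> Na -> Kp
  P5: Fq <- Dc -> Bs -> Kp
  P6: Fq <- Dc -> Kp
That exhausts the simple backdoor paths. Count: 6.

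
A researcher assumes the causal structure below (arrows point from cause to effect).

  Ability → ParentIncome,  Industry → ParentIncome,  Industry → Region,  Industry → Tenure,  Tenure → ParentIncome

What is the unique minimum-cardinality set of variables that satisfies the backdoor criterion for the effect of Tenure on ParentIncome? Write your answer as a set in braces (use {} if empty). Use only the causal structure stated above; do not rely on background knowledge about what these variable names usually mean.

Variables eligible for adjustment (non-descendants of Tenure, excluding Tenure and ParentIncome): {Ability, Industry, Region}.
Backdoor paths from Tenure to ParentIncome:
  P1: Tenure <- Industry -> ParentIncome
The empty set is not sufficient: P1 (Tenure <- Industry -> ParentIncome) has no collider blocking it and no conditioned non-collider, so it is open.
Try {Industry}:
  P1: blocked at fork node Industry ∈ conditioning set.
{Industry} contains no descendant of Tenure and blocks every backdoor path.
No other singleton works — e.g. {Ability} leaves P1 open — so {Industry} is the unique smallest valid adjustment set.

{Industry}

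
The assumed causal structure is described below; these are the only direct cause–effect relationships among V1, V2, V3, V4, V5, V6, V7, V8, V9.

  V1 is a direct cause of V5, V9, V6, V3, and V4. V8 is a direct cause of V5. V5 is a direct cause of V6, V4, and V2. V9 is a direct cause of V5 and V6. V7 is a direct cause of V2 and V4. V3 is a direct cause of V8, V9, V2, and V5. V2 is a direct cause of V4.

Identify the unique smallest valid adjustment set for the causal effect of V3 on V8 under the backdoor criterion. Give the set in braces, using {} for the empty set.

Variables eligible for adjustment (non-descendants of V3, excluding V3 and V8): {V1, V7}.
Backdoor paths from V3 to V8:
  P1: V3 <- V1 -> V9 -> V5 <- V8
  P2: V3 <- V1 -> V9 -> V6 <- V5 <- V8
  P3: V3 <- V1 -> V5 <- V8
  P4: V3 <- V1 -> V6 <- V9 -> V5 <- V8
  P5: V3 <- V1 -> V6 <- V5 <- V8
  P6: V3 <- V1 -> V4 <- V7 -> V2 <- V5 <- V8
  P7: V3 <- V1 -> V4 <- V5 <- V8
  P8: V3 <- V1 -> V4 <- V2 <- V5 <- V8
Each backdoor path contains an unconditioned collider, so every path is already blocked with the empty conditioning set:
  P1: blocked at collider V5 (neither it nor any descendant is in the conditioning set).
  P2: blocked at collider V6 (neither it nor any descendant is in the conditioning set).
  P3: blocked at collider V5 (neither it nor any descendant is in the conditioning set).
  P4: blocked at collider V6 (neither it nor any descendant is in the conditioning set).
  P5: blocked at collider V6 (neither it nor any descendant is in the conditioning set).
  P6: blocked at collider V4 (neither it nor any descendant is in the conditioning set).
  P7: blocked at collider V4 (neither it nor any descendant is in the conditioning set).
  P8: blocked at collider V4 (neither it nor any descendant is in the conditioning set).
The empty set is therefore the unique smallest valid set.

{}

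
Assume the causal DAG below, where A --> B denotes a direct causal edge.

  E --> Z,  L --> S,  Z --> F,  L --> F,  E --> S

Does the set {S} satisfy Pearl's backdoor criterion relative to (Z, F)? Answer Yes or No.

Backdoor paths from Z to F (paths whose first edge points into Z):
  P1: Z <- E -> S <- L -> F
Condition 1 (no descendant of Z in the set): holds — descendants of Z are {F}; none are in {S}.
Condition 2 (every backdoor path blocked by {S}):
  P1: open — collider(s) S are conditioned on (or have a conditioned descendant) and no non-collider on the path is in the set.
{S} does not satisfy the backdoor criterion.

No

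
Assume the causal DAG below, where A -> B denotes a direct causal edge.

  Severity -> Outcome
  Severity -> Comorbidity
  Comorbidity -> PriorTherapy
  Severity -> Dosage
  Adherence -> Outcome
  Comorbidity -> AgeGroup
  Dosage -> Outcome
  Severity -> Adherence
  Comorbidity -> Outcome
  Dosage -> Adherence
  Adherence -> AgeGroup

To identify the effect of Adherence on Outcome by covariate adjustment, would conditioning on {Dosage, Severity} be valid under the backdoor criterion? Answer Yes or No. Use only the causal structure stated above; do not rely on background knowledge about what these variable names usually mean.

Yes

Backdoor paths from Adherence to Outcome (paths whose first edge points into Adherence):
  P1: Adherence <- Severity -> Comorbidity -> Outcome
  P2: Adherence <- Severity -> Dosage -> Outcome
  P3: Adherence <- Severity -> Outcome
  P4: Adherence <- Dosage <- Severity -> Comorbidity -> Outcome
  P5: Adherence <- Dosage <- Severity -> Outcome
  P6: Adherence <- Dosage -> Outcome
Condition 1 (no descendant of Adherence in the set): holds — descendants of Adherence are {AgeGroup, Outcome}; none are in {Dosage, Severity}.
Condition 2 (every backdoor path blocked by {Dosage, Severity}):
  P1: blocked at fork node Severity ∈ conditioning set.
  P2: blocked at fork node Severity ∈ conditioning set.
  P3: blocked at fork node Severity ∈ conditioning set.
  P4: blocked at chain node Dosage ∈ conditioning set.
  P5: blocked at chain node Dosage ∈ conditioning set.
  P6: blocked at fork node Dosage ∈ conditioning set.
{Dosage, Severity} satisfies the backdoor criterion.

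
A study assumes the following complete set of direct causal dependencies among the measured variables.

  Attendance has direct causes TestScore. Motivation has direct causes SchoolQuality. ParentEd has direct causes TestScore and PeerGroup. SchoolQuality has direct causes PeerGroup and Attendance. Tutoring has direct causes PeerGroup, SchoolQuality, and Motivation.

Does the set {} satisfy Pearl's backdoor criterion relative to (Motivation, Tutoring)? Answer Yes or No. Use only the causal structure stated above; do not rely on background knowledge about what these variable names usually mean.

Backdoor paths from Motivation to Tutoring (paths whose first edge points into Motivation):
  P1: Motivation <- SchoolQuality <- Attendance <- TestScore -> ParentEd <- PeerGroup -> Tutoring
  P2: Motivation <- SchoolQuality <- PeerGroup -> Tutoring
  P3: Motivation <- SchoolQuality -> Tutoring
Condition 1 (no descendant of Motivation in the set): holds — descendants of Motivation are {Tutoring}; none are in {}.
Condition 2 (every backdoor path blocked by {}):
  P1: blocked at collider ParentEd (neither it nor any descendant is in the conditioning set).
  P2: open — no interior node is in the conditioning set.
  P3: open — no interior node is in the conditioning set.
{} does not satisfy the backdoor criterion.

No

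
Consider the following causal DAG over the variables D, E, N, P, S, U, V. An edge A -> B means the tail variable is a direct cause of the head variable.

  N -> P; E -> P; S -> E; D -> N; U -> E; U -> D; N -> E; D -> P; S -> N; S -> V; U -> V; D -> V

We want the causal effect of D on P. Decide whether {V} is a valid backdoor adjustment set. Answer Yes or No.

No

Backdoor paths from D to P (paths whose first edge points into D):
  P1: D <- U -> V <- S -> N -> E -> P
  P2: D <- U -> V <- S -> N -> P
  P3: D <- U -> V <- S -> E <- N -> P
  P4: D <- U -> V <- S -> E -> P
  P5: D <- U -> E <- S -> N -> P
  P6: D <- U -> E <- N -> P
  P7: D <- U -> E -> P
Condition 1 (no descendant of D in the set): FAILS — V is a descendant of D.
Condition 2 (every backdoor path blocked by {V}):
  P1: open — collider(s) V are conditioned on (or have a conditioned descendant) and no non-collider on the path is in the set.
  P2: open — collider(s) V are conditioned on (or have a conditioned descendant) and no non-collider on the path is in the set.
  P3: blocked at collider E (neither it nor any descendant is in the conditioning set).
  P4: open — collider(s) V are conditioned on (or have a conditioned descendant) and no non-collider on the path is in the set.
  P5: blocked at collider E (neither it nor any descendant is in the conditioning set).
  P6: blocked at collider E (neither it nor any descendant is in the conditioning set).
  P7: open — no interior node is in the conditioning set.
{V} does not satisfy the backdoor criterion.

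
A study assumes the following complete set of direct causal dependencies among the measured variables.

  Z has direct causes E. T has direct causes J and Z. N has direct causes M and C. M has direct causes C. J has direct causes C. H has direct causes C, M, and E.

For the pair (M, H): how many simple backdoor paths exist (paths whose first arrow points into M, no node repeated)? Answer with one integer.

2

A backdoor path from M to H is any simple undirected path whose first edge points into M (i.e. leaves M via a parent).
Parents of M: {C}.
Enumerating:
  P1: M <- C -> J -> T <- Z <- E -> H
  P2: M <- C -> H
That exhausts the simple backdoor paths. Count: 2.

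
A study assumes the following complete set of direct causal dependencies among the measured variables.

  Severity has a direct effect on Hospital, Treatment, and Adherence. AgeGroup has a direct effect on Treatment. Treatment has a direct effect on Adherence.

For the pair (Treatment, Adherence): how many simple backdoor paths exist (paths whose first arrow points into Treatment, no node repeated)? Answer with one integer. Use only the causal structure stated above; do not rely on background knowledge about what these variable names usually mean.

A backdoor path from Treatment to Adherence is any simple undirected path whose first edge points into Treatment (i.e. leaves Treatment via a parent).
Parents of Treatment: {AgeGroup, Severity}.
Enumerating:
  P1: Treatment <- Severity -> Adherence
That exhausts the simple backdoor paths. Count: 1.

1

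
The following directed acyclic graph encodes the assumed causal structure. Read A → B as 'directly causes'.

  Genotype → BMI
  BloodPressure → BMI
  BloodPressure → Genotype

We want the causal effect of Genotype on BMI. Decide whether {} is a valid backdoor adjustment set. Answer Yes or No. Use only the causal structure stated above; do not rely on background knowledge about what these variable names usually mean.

No

Backdoor paths from Genotype to BMI (paths whose first edge points into Genotype):
  P1: Genotype <- BloodPressure -> BMI
Condition 1 (no descendant of Genotype in the set): holds — descendants of Genotype are {BMI}; none are in {}.
Condition 2 (every backdoor path blocked by {}):
  P1: open — no interior node is in the conditioning set.
{} does not satisfy the backdoor criterion.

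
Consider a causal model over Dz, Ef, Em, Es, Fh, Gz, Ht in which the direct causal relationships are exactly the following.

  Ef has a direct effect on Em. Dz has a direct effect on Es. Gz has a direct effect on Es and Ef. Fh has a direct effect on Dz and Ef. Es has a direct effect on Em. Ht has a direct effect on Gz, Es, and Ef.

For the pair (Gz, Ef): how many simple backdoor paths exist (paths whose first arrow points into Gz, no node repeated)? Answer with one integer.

3

A backdoor path from Gz to Ef is any simple undirected path whose first edge points into Gz (i.e. leaves Gz via a parent).
Parents of Gz: {Ht}.
Enumerating:
  P1: Gz <- Ht -> Ef
  P2: Gz <- Ht -> Es <- Dz <- Fh -> Ef
  P3: Gz <- Ht -> Es -> Em <- Ef
That exhausts the simple backdoor paths. Count: 3.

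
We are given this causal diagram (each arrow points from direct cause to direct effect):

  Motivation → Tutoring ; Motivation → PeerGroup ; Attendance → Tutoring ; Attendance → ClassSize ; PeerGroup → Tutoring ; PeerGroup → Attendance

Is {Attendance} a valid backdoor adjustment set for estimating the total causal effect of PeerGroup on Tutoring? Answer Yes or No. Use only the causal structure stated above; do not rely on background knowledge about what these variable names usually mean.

No

Backdoor paths from PeerGroup to Tutoring (paths whose first edge points into PeerGroup):
  P1: PeerGroup <- Motivation -> Tutoring
Condition 1 (no descendant of PeerGroup in the set): FAILS — Attendance is a descendant of PeerGroup.
Condition 2 (every backdoor path blocked by {Attendance}):
  P1: open — no interior node is in the conditioning set.
{Attendance} does not satisfy the backdoor criterion.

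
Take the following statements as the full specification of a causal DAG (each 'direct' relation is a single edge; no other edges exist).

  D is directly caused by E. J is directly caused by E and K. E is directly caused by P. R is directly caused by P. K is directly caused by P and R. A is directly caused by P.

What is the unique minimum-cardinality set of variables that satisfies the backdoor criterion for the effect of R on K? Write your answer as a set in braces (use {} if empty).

{P}

Variables eligible for adjustment (non-descendants of R, excluding R and K): {A, D, E, P}.
Backdoor paths from R to K:
  P1: R <- P -> E -> J <- K
  P2: R <- P -> K
The empty set is not sufficient: P2 (R <- P -> K) has no collider blocking it and no conditioned non-collider, so it is open.
Try {P}:
  P1: blocked at fork node P ∈ conditioning set.
  P2: blocked at fork node P ∈ conditioning set.
{P} contains no descendant of R and blocks every backdoor path.
No other singleton works — e.g. {E} leaves P2 open — so {P} is the unique smallest valid adjustment set.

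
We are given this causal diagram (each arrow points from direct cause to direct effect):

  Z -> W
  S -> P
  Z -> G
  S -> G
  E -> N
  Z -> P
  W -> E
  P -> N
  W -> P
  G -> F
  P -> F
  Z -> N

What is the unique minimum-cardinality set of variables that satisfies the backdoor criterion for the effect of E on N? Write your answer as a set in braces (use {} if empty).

Variables eligible for adjustment (non-descendants of E, excluding E and N): {F, G, P, S, W, Z}.
Backdoor paths from E to N:
  P1: E <- W <- Z -> P -> N
  P2: E <- W <- Z -> G <- S -> P -> N
  P3: E <- W <- Z -> G -> F <- P -> N
  P4: E <- W <- Z -> N
  P5: E <- W -> P <- S -> G <- Z -> N
  P6: E <- W -> P <- Z -> N
  P7: E <- W -> P -> N
  P8: E <- W -> P -> F <- G <- Z -> N
The empty set is not sufficient: P1 (E <- W <- Z -> P -> N) has no collider blocking it and no conditioned non-collider, so it is open.
Try {W}:
  P1: blocked at chain node W ∈ conditioning set.
  P2: blocked at chain node W ∈ conditioning set.
  P3: blocked at chain node W ∈ conditioning set.
  P4: blocked at chain node W ∈ conditioning set.
  P5: blocked at fork node W ∈ conditioning set.
  P6: blocked at fork node W ∈ conditioning set.
  P7: blocked at fork node W ∈ conditioning set.
  P8: blocked at fork node W ∈ conditioning set.
{W} contains no descendant of E and blocks every backdoor path.
No other singleton works — e.g. {S} leaves P1 open — so {W} is the unique smallest valid adjustment set.

{W}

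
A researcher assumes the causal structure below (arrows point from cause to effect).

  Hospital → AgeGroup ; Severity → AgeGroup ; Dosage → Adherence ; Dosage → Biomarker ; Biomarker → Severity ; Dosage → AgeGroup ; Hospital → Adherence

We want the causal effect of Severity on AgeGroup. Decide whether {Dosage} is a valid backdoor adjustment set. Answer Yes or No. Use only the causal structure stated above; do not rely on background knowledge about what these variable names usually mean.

Backdoor paths from Severity to AgeGroup (paths whose first edge points into Severity):
  P1: Severity <- Biomarker <- Dosage -> AgeGroup
  P2: Severity <- Biomarker <- Dosage -> Adherence <- Hospital -> AgeGroup
Condition 1 (no descendant of Severity in the set): holds — descendants of Severity are {AgeGroup}; none are in {Dosage}.
Condition 2 (every backdoor path blocked by {Dosage}):
  P1: blocked at fork node Dosage ∈ conditioning set.
  P2: blocked at fork node Dosage ∈ conditioning set.
{Dosage} satisfies the backdoor criterion.

Yes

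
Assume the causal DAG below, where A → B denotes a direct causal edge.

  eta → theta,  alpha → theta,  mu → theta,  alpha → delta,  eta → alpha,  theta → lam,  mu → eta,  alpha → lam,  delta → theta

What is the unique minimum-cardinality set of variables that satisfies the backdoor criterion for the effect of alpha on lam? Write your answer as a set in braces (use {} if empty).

{eta}

Variables eligible for adjustment (non-descendants of alpha, excluding alpha and lam): {eta, mu}.
Backdoor paths from alpha to lam:
  P1: alpha <- eta <- mu -> theta -> lam
  P2: alpha <- eta -> theta -> lam
The empty set is not sufficient: P1 (alpha <- eta <- mu -> theta -> lam) has no collider blocking it and no conditioned non-collider, so it is open.
Try {eta}:
  P1: blocked at chain node eta ∈ conditioning set.
  P2: blocked at fork node eta ∈ conditioning set.
{eta} contains no descendant of alpha and blocks every backdoor path.
No other singleton works — e.g. {mu} leaves P2 open — so {eta} is the unique smallest valid adjustment set.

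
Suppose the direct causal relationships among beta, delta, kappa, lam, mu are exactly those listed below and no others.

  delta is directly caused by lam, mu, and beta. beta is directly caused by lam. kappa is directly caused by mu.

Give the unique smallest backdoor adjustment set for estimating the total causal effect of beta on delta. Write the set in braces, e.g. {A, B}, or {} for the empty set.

Variables eligible for adjustment (non-descendants of beta, excluding beta and delta): {kappa, lam, mu}.
Backdoor paths from beta to delta:
  P1: beta <- lam -> delta
The empty set is not sufficient: P1 (beta <- lam -> delta) has no collider blocking it and no conditioned non-collider, so it is open.
Try {lam}:
  P1: blocked at fork node lam ∈ conditioning set.
{lam} contains no descendant of beta and blocks every backdoor path.
No other singleton works — e.g. {mu} leaves P1 open — so {lam} is the unique smallest valid adjustment set.

{lam}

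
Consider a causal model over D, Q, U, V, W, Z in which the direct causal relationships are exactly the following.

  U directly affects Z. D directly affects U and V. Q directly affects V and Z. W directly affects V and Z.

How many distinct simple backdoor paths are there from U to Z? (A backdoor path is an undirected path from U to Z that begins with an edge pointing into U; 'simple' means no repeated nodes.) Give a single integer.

2

A backdoor path from U to Z is any simple undirected path whose first edge points into U (i.e. leaves U via a parent).
Parents of U: {D}.
Enumerating:
  P1: U <- D -> V <- Q -> Z
  P2: U <- D -> V <- W -> Z
That exhausts the simple backdoor paths. Count: 2.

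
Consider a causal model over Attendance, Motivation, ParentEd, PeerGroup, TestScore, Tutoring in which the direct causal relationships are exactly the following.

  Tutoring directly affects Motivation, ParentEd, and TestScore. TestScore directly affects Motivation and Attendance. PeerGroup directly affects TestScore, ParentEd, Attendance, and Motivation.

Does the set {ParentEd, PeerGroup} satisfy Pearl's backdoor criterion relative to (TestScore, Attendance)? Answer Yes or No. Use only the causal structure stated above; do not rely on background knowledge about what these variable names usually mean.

Backdoor paths from TestScore to Attendance (paths whose first edge points into TestScore):
  P1: TestScore <- Tutoring -> ParentEd <- PeerGroup -> Attendance
  P2: TestScore <- Tutoring -> Motivation <- PeerGroup -> Attendance
  P3: TestScore <- PeerGroup -> Attendance
Condition 1 (no descendant of TestScore in the set): holds — descendants of TestScore are {Attendance, Motivation}; none are in {ParentEd, PeerGroup}.
Condition 2 (every backdoor path blocked by {ParentEd, PeerGroup}):
  P1: blocked at fork node PeerGroup ∈ conditioning set.
  P2: blocked at collider Motivation (neither it nor any descendant is in the conditioning set).
  P3: blocked at fork node PeerGroup ∈ conditioning set.
{ParentEd, PeerGroup} satisfies the backdoor criterion.

Yes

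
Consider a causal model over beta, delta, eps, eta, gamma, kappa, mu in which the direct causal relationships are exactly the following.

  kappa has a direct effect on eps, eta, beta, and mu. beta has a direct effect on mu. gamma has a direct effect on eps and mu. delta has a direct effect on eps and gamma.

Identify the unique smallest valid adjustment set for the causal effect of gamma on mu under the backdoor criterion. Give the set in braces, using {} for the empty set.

{}

Variables eligible for adjustment (non-descendants of gamma, excluding gamma and mu): {beta, delta, eta, kappa}.
Backdoor paths from gamma to mu:
  P1: gamma <- delta -> eps <- kappa -> beta -> mu
  P2: gamma <- delta -> eps <- kappa -> mu
Each backdoor path contains an unconditioned collider, so every path is already blocked with the empty conditioning set:
  P1: blocked at collider eps (neither it nor any descendant is in the conditioning set).
  P2: blocked at collider eps (neither it nor any descendant is in the conditioning set).
The empty set is therefore the unique smallest valid set.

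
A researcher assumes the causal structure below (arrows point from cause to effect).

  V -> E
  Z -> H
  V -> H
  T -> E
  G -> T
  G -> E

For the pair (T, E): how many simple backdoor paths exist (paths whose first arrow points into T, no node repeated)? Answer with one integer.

1

A backdoor path from T to E is any simple undirected path whose first edge points into T (i.e. leaves T via a parent).
Parents of T: {G}.
Enumerating:
  P1: T <- G -> E
That exhausts the simple backdoor paths. Count: 1.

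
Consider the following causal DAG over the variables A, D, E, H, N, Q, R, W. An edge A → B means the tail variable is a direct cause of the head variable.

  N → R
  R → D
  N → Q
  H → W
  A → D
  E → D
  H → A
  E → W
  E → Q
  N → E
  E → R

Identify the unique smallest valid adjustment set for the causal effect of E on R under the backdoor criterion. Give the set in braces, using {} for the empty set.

{N}

Variables eligible for adjustment (non-descendants of E, excluding E and R): {A, H, N}.
Backdoor paths from E to R:
  P1: E <- N -> R
The empty set is not sufficient: P1 (E <- N -> R) has no collider blocking it and no conditioned non-collider, so it is open.
Try {N}:
  P1: blocked at fork node N ∈ conditioning set.
{N} contains no descendant of E and blocks every backdoor path.
No other singleton works — e.g. {H} leaves P1 open — so {N} is the unique smallest valid adjustment set.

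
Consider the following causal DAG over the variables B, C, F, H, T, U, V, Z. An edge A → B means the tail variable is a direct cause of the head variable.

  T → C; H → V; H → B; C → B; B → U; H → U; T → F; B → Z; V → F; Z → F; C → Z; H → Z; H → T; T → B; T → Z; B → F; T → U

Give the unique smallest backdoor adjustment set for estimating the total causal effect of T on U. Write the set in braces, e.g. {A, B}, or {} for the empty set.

{H}

Variables eligible for adjustment (non-descendants of T, excluding T and U): {H, V}.
Backdoor paths from T to U:
  P1: T <- H -> V -> F <- B -> U
  P2: T <- H -> V -> F <- Z <- C -> B -> U
  P3: T <- H -> V -> F <- Z <- B -> U
  P4: T <- H -> B -> U
  P5: T <- H -> Z <- C -> B -> U
  P6: T <- H -> Z <- B -> U
  P7: T <- H -> Z -> F <- B -> U
  P8: T <- H -> U
The empty set is not sufficient: P4 (T <- H -> B -> U) has no collider blocking it and no conditioned non-collider, so it is open.
Try {H}:
  P1: blocked at fork node H ∈ conditioning set.
  P2: blocked at fork node H ∈ conditioning set.
  P3: blocked at fork node H ∈ conditioning set.
  P4: blocked at fork node H ∈ conditioning set.
  P5: blocked at fork node H ∈ conditioning set.
  P6: blocked at fork node H ∈ conditioning set.
  P7: blocked at fork node H ∈ conditioning set.
  P8: blocked at fork node H ∈ conditioning set.
{H} contains no descendant of T and blocks every backdoor path.
No other singleton works — e.g. {V} leaves P4 open — so {H} is the unique smallest valid adjustment set.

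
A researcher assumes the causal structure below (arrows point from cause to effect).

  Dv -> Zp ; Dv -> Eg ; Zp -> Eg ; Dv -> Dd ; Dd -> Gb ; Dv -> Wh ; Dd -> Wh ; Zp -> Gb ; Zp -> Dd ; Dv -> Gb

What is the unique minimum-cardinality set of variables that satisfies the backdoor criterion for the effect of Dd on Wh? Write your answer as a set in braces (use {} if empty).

Variables eligible for adjustment (non-descendants of Dd, excluding Dd and Wh): {Dv, Eg, Zp}.
Backdoor paths from Dd to Wh:
  P1: Dd <- Dv -> Wh
  P2: Dd <- Zp <- Dv -> Wh
  P3: Dd <- Zp -> Eg <- Dv -> Wh
  P4: Dd <- Zp -> Gb <- Dv -> Wh
The empty set is not sufficient: P1 (Dd <- Dv -> Wh) has no collider blocking it and no conditioned non-collider, so it is open.
Try {Dv}:
  P1: blocked at fork node Dv ∈ conditioning set.
  P2: blocked at fork node Dv ∈ conditioning set.
  P3: blocked at collider Eg (neither it nor any descendant is in the conditioning set).
  P4: blocked at collider Gb (neither it nor any descendant is in the conditioning set).
{Dv} contains no descendant of Dd and blocks every backdoor path.
No other singleton works — e.g. {Zp} leaves P1 open — so {Dv} is the unique smallest valid adjustment set.

{Dv}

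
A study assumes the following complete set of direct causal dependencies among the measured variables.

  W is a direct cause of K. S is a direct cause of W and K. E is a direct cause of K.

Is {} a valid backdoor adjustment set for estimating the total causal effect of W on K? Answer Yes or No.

No

Backdoor paths from W to K (paths whose first edge points into W):
  P1: W <- S -> K
Condition 1 (no descendant of W in the set): holds — descendants of W are {K}; none are in {}.
Condition 2 (every backdoor path blocked by {}):
  P1: open — no interior node is in the conditioning set.
{} does not satisfy the backdoor criterion.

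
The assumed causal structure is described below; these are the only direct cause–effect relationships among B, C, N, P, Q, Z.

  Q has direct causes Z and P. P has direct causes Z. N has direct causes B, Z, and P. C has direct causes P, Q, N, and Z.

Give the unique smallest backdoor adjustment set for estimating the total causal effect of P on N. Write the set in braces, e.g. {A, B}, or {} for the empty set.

Variables eligible for adjustment (non-descendants of P, excluding P and N): {B, Z}.
Backdoor paths from P to N:
  P1: P <- Z -> Q -> C <- N
  P2: P <- Z -> N
  P3: P <- Z -> C <- N
The empty set is not sufficient: P2 (P <- Z -> N) has no collider blocking it and no conditioned non-collider, so it is open.
Try {Z}:
  P1: blocked at fork node Z ∈ conditioning set.
  P2: blocked at fork node Z ∈ conditioning set.
  P3: blocked at fork node Z ∈ conditioning set.
{Z} contains no descendant of P and blocks every backdoor path.
No other singleton works — e.g. {B} leaves P2 open — so {Z} is the unique smallest valid adjustment set.

{Z}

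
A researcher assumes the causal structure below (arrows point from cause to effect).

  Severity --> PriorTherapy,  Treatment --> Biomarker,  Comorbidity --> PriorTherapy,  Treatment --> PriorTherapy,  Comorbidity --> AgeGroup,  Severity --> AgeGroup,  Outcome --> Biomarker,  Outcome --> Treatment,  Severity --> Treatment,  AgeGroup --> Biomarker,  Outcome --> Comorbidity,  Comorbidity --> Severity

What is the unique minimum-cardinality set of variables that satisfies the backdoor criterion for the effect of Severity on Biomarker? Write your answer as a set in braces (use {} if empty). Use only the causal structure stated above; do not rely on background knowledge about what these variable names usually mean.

Variables eligible for adjustment (non-descendants of Severity, excluding Severity and Biomarker): {Comorbidity, Outcome}.
Backdoor paths from Severity to Biomarker:
  P1: Severity <- Comorbidity <- Outcome -> Treatment -> Biomarker
  P2: Severity <- Comorbidity <- Outcome -> Biomarker
  P3: Severity <- Comorbidity -> AgeGroup -> Biomarker
  P4: Severity <- Comorbidity -> PriorTherapy <- Treatment <- Outcome -> Biomarker
  P5: Severity <- Comorbidity -> PriorTherapy <- Treatment -> Biomarker
The empty set is not sufficient: P1 (Severity <- Comorbidity <- Outcome -> Treatment -> Biomarker) has no collider blocking it and no conditioned non-collider, so it is open.
Try {Comorbidity}:
  P1: blocked at chain node Comorbidity ∈ conditioning set.
  P2: blocked at chain node Comorbidity ∈ conditioning set.
  P3: blocked at fork node Comorbidity ∈ conditioning set.
  P4: blocked at fork node Comorbidity ∈ conditioning set.
  P5: blocked at fork node Comorbidity ∈ conditioning set.
{Comorbidity} contains no descendant of Severity and blocks every backdoor path.
No other singleton works — e.g. {Outcome} leaves P3 open — so {Comorbidity} is the unique smallest valid adjustment set.

{Comorbidity}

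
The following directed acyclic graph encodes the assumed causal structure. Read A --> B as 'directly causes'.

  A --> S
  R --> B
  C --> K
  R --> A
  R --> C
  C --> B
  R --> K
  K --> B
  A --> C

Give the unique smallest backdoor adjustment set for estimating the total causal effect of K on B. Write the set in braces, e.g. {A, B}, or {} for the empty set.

{C, R}

Variables eligible for adjustment (non-descendants of K, excluding K and B): {A, C, R, S}.
Backdoor paths from K to B:
  P1: K <- R -> A -> C -> B
  P2: K <- R -> C -> B
  P3: K <- R -> B
  P4: K <- C <- R -> B
  P5: K <- C <- A <- R -> B
  P6: K <- C -> B
The empty set is not sufficient: P1 (K <- R -> A -> C -> B) has no collider blocking it and no conditioned non-collider, so it is open.
Try {C, R}:
  P1: blocked at fork node R ∈ conditioning set.
  P2: blocked at fork node R ∈ conditioning set.
  P3: blocked at fork node R ∈ conditioning set.
  P4: blocked at chain node C ∈ conditioning set.
  P5: blocked at chain node C ∈ conditioning set.
  P6: blocked at fork node C ∈ conditioning set.
{C, R} contains no descendant of K and blocks every backdoor path.
Every element of {C, R} is needed (dropping C leaves P6 open; dropping R leaves P3 open), so no proper subset is valid.
Among all size-2 subsets of the eligible variables, only {C, R} blocks every backdoor path, so it is the unique smallest valid adjustment set.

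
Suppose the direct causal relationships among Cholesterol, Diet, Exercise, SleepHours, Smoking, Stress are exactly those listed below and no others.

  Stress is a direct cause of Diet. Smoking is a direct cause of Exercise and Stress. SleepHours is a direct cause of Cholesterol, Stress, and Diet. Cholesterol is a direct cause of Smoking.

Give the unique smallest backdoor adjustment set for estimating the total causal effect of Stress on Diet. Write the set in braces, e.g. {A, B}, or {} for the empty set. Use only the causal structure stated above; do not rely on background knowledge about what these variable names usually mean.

Variables eligible for adjustment (non-descendants of Stress, excluding Stress and Diet): {Cholesterol, Exercise, SleepHours, Smoking}.
Backdoor paths from Stress to Diet:
  P1: Stress <- SleepHours -> Diet
  P2: Stress <- Smoking <- Cholesterol <- SleepHours -> Diet
The empty set is not sufficient: P1 (Stress <- SleepHours -> Diet) has no collider blocking it and no conditioned non-collider, so it is open.
Try {SleepHours}:
  P1: blocked at fork node SleepHours ∈ conditioning set.
  P2: blocked at fork node SleepHours ∈ conditioning set.
{SleepHours} contains no descendant of Stress and blocks every backdoor path.
No other singleton works — e.g. {Cholesterol} leaves P1 open — so {SleepHours} is the unique smallest valid adjustment set.

{SleepHours}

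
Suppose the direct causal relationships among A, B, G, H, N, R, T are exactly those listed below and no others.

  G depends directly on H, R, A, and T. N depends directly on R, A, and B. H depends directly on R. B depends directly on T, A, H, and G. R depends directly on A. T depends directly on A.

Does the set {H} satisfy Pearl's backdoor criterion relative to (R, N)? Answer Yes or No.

No

Backdoor paths from R to N (paths whose first edge points into R):
  P1: R <- A -> T -> G <- H -> B -> N
  P2: R <- A -> T -> G -> B -> N
  P3: R <- A -> T -> B -> N
  P4: R <- A -> G <- H -> B -> N
  P5: R <- A -> G <- T -> B -> N
  P6: R <- A -> G -> B -> N
  P7: R <- A -> B -> N
  P8: R <- A -> N
Condition 1 (no descendant of R in the set): FAILS — H is a descendant of R.
Condition 2 (every backdoor path blocked by {H}):
  P1: blocked at collider G (neither it nor any descendant is in the conditioning set).
  P2: open — no interior node is in the conditioning set.
  P3: open — no interior node is in the conditioning set.
  P4: blocked at collider G (neither it nor any descendant is in the conditioning set).
  P5: blocked at collider G (neither it nor any descendant is in the conditioning set).
  P6: open — no interior node is in the conditioning set.
  P7: open — no interior node is in the conditioning set.
  P8: open — no interior node is in the conditioning set.
{H} does not satisfy the backdoor criterion.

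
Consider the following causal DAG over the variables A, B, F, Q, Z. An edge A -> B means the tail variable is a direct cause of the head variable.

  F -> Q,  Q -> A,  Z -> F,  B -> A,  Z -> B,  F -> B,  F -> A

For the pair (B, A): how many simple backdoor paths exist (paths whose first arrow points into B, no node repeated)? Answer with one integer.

4

A backdoor path from B to A is any simple undirected path whose first edge points into B (i.e. leaves B via a parent).
Parents of B: {F, Z}.
Enumerating:
  P1: B <- Z -> F -> Q -> A
  P2: B <- Z -> F -> A
  P3: B <- F -> Q -> A
  P4: B <- F -> A
That exhausts the simple backdoor paths. Count: 4.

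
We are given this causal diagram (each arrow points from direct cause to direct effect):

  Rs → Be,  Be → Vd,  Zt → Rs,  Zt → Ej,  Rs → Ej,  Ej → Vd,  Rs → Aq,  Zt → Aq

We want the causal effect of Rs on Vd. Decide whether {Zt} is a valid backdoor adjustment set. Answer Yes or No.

Backdoor paths from Rs to Vd (paths whose first edge points into Rs):
  P1: Rs <- Zt -> Ej -> Vd
Condition 1 (no descendant of Rs in the set): holds — descendants of Rs are {Aq, Be, Ej, Vd}; none are in {Zt}.
Condition 2 (every backdoor path blocked by {Zt}):
  P1: blocked at fork node Zt ∈ conditioning set.
{Zt} satisfies the backdoor criterion.

Yes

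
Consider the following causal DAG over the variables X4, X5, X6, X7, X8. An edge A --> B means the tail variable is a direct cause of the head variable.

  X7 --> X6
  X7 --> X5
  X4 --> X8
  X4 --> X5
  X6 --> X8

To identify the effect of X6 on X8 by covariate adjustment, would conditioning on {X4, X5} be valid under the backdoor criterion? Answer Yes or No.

Backdoor paths from X6 to X8 (paths whose first edge points into X6):
  P1: X6 <- X7 -> X5 <- X4 -> X8
Condition 1 (no descendant of X6 in the set): holds — descendants of X6 are {X8}; none are in {X4, X5}.
Condition 2 (every backdoor path blocked by {X4, X5}):
  P1: blocked at fork node X4 ∈ conditioning set.
{X4, X5} satisfies the backdoor criterion.

Yes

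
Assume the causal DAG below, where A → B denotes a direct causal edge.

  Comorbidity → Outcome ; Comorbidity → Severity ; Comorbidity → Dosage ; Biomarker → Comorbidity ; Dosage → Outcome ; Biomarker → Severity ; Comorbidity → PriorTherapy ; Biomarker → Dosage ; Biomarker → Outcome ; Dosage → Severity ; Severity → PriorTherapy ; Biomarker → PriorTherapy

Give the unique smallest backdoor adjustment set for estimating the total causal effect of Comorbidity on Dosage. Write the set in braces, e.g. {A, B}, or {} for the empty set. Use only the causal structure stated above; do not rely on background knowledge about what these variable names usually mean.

{Biomarker}

Variables eligible for adjustment (non-descendants of Comorbidity, excluding Comorbidity and Dosage): {Biomarker}.
Backdoor paths from Comorbidity to Dosage:
  P1: Comorbidity <- Biomarker -> Dosage
  P2: Comorbidity <- Biomarker -> Outcome <- Dosage
  P3: Comorbidity <- Biomarker -> Severity <- Dosage
  P4: Comorbidity <- Biomarker -> PriorTherapy <- Severity <- Dosage
The empty set is not sufficient: P1 (Comorbidity <- Biomarker -> Dosage) has no collider blocking it and no conditioned non-collider, so it is open.
Try {Biomarker}:
  P1: blocked at fork node Biomarker ∈ conditioning set.
  P2: blocked at fork node Biomarker ∈ conditioning set.
  P3: blocked at fork node Biomarker ∈ conditioning set.
  P4: blocked at fork node Biomarker ∈ conditioning set.
{Biomarker} contains no descendant of Comorbidity and blocks every backdoor path.
{Biomarker} is the unique smallest valid adjustment set.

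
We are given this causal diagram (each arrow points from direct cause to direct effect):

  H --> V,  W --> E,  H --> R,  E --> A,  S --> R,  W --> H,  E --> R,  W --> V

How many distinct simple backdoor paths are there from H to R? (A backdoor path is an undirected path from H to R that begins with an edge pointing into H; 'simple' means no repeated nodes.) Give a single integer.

1

A backdoor path from H to R is any simple undirected path whose first edge points into H (i.e. leaves H via a parent).
Parents of H: {W}.
Enumerating:
  P1: H <- W -> E -> R
That exhausts the simple backdoor paths. Count: 1.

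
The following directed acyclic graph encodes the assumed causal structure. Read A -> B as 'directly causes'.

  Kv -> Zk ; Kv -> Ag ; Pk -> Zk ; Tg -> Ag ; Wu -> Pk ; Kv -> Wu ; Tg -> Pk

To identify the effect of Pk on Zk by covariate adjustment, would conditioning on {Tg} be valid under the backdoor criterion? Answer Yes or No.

Backdoor paths from Pk to Zk (paths whose first edge points into Pk):
  P1: Pk <- Tg -> Ag <- Kv -> Zk
  P2: Pk <- Wu <- Kv -> Zk
Condition 1 (no descendant of Pk in the set): holds — descendants of Pk are {Zk}; none are in {Tg}.
Condition 2 (every backdoor path blocked by {Tg}):
  P1: blocked at fork node Tg ∈ conditioning set.
  P2: open — no interior node is in the conditioning set.
{Tg} does not satisfy the backdoor criterion.

No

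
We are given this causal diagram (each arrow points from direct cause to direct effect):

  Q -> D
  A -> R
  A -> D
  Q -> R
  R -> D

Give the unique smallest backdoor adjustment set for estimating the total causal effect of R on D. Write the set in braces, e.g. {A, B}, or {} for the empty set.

{A, Q}

Variables eligible for adjustment (non-descendants of R, excluding R and D): {A, Q}.
Backdoor paths from R to D:
  P1: R <- A -> D
  P2: R <- Q -> D
The empty set is not sufficient: P1 (R <- A -> D) has no collider blocking it and no conditioned non-collider, so it is open.
Try {A, Q}:
  P1: blocked at fork node A ∈ conditioning set.
  P2: blocked at fork node Q ∈ conditioning set.
{A, Q} contains no descendant of R and blocks every backdoor path.
Every element of {A, Q} is needed (dropping A leaves P1 open; dropping Q leaves P2 open), so no proper subset is valid.
Among all size-2 subsets of the eligible variables, only {A, Q} blocks every backdoor path, so it is the unique smallest valid adjustment set.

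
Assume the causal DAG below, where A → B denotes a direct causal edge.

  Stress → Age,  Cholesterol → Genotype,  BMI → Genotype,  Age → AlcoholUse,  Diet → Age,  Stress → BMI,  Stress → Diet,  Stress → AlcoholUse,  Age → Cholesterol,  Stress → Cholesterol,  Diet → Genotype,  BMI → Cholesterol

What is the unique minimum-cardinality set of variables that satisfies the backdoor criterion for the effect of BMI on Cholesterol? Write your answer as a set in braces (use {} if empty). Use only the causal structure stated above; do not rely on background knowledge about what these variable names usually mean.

{Stress}

Variables eligible for adjustment (non-descendants of BMI, excluding BMI and Cholesterol): {Age, AlcoholUse, Diet, Stress}.
Backdoor paths from BMI to Cholesterol:
  P1: BMI <- Stress -> Diet -> Age -> Cholesterol
  P2: BMI <- Stress -> Diet -> Genotype <- Cholesterol
  P3: BMI <- Stress -> Age <- Diet -> Genotype <- Cholesterol
  P4: BMI <- Stress -> Age -> Cholesterol
  P5: BMI <- Stress -> AlcoholUse <- Age <- Diet -> Genotype <- Cholesterol
  P6: BMI <- Stress -> AlcoholUse <- Age -> Cholesterol
  P7: BMI <- Stress -> Cholesterol
The empty set is not sufficient: P1 (BMI <- Stress -> Diet -> Age -> Cholesterol) has no collider blocking it and no conditioned non-collider, so it is open.
Try {Stress}:
  P1: blocked at fork node Stress ∈ conditioning set.
  P2: blocked at fork node Stress ∈ conditioning set.
  P3: blocked at fork node Stress ∈ conditioning set.
  P4: blocked at fork node Stress ∈ conditioning set.
  P5: blocked at fork node Stress ∈ conditioning set.
  P6: blocked at fork node Stress ∈ conditioning set.
  P7: blocked at fork node Stress ∈ conditioning set.
{Stress} contains no descendant of BMI and blocks every backdoor path.
No other singleton works — e.g. {Diet} leaves P4 open — so {Stress} is the unique smallest valid adjustment set.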